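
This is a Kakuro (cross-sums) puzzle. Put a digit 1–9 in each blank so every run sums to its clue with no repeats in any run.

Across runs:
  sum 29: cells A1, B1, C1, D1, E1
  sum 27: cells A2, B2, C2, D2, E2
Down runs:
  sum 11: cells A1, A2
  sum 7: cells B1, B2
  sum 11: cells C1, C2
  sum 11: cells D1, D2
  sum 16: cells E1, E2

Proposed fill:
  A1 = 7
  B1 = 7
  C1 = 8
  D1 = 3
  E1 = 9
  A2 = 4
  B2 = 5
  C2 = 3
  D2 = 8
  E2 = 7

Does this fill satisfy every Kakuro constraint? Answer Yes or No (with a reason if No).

No — the down run B1–B2 sums to 12, not 7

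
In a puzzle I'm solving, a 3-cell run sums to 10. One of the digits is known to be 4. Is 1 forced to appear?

Yes

The only way to make 10 from 3 distinct digits under that restriction is {1,4,5}, which contains 1.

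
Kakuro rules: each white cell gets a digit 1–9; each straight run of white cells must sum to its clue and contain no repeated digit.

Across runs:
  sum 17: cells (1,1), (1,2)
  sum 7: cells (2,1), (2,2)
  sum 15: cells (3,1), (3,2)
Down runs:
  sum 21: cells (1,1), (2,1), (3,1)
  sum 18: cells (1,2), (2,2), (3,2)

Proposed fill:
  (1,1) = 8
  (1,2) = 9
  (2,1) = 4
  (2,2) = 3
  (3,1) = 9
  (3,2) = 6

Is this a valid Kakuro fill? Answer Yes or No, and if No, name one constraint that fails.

Across: 8+9=17; 4+3=7; 9+6=15. Down: 8+4+9=21; 9+3+6=18. No digit repeats within any run.

Yes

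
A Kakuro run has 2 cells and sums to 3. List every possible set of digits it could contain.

{1,2}

2 distinct digits from 1–9 sum between 3 and 17.
Only one set works: {1,2}.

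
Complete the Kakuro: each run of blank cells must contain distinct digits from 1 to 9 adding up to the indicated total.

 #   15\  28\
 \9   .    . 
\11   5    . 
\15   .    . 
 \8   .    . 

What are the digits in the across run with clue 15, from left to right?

6 9

R2C2 = 11 − 5 = 6 completes the 11 across.
R4C2 = 5: the only remaining digit allowed by both the 8 across and the 28 down.
R1C2 = 8: the only remaining digit allowed by both the 9 across and the 28 down.
R3C2 = 28 − 19 = 9 completes the 28 down.
R4C1 = 8 − 5 = 3 completes the 8 across.
R1C1 = 9 − 8 = 1 completes the 9 across.
R3C1 = 15 − 9 = 6 completes the 15 across.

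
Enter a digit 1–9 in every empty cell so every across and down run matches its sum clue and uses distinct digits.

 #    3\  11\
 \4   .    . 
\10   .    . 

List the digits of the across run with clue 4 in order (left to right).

1, 3

4 in 2 cells must be {1,3}; 3 in 2 cells must be {1,2}.
The 4 across and the 3 down share only 1, so R1C1 = 1.
R1C2 = 4 − 1 = 3 completes the 4 across.
R2C1 = 3 − 1 = 2 completes the 3 down.
R2C2 = 10 − 2 = 8 completes the 10 across.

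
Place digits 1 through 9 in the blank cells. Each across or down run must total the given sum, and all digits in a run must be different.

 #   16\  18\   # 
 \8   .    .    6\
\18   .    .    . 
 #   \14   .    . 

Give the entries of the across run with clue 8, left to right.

16 in 2 cells must be {7,9}.
The 8 across and the 16 down share only 7, so R1C1 = 7.
R1C2 = 8 − 7 = 1 completes the 8 across.
R2C1 = 16 − 7 = 9 completes the 16 down.
R2C2 = 8: the only remaining digit allowed by both the 18 across and the 18 down.
R2C3 = 18 − 17 = 1 completes the 18 across.
R3C2 = 18 − 9 = 9 completes the 18 down.
R3C3 = 14 − 9 = 5 completes the 14 across.

7 1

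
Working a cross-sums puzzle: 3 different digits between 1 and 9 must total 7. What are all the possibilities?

3 distinct digits from 1–9 sum between 6 and 24.
Only one set works: {1,2,4}.

{1,2,4}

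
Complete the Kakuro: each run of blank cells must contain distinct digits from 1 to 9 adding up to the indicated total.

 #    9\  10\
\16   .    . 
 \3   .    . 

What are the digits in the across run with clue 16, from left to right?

7 9

16 in 2 cells must be {7,9}; 3 in 2 cells must be {1,2}.
The 16 across and the 9 down share only 7, so R1C1 = 7.
R1C2 = 16 − 7 = 9 completes the 16 across.
R2C1 = 9 − 7 = 2 completes the 9 down.
R2C2 = 3 − 2 = 1 completes the 3 across.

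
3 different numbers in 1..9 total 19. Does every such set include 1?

No

Counterexample: {2,8,9} sums to 19 without using 1.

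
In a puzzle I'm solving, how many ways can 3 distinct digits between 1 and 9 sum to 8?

2

3 distinct digits from 1–9 sum between 6 and 24.
Enumerating: {1,2,5}, {1,3,4}.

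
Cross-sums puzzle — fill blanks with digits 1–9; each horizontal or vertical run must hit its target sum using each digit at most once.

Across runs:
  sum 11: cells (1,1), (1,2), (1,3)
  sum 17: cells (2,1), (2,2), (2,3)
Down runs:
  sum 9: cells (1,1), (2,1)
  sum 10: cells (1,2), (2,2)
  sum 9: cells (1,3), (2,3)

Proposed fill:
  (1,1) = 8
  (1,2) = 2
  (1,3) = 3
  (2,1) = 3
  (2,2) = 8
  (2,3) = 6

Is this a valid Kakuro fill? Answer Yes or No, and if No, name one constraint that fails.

No — the across run (1,1)–(1,3) sums to 13, not 11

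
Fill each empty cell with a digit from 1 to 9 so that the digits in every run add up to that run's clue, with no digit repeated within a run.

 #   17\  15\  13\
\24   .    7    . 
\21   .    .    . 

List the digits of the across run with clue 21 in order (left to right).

24 in 3 cells must be {7,8,9}; 17 in 2 cells must be {8,9}.
R2C2 = 15 − 7 = 8 completes the 15 down.
Given what's placed, R2C1 must be 9 to fit the 21 across and 17 down.
R2C3 = 21 − 17 = 4 completes the 21 across.
R1C1 = 17 − 9 = 8 completes the 17 down.
R1C3 = 24 − 15 = 9 completes the 24 across.

9 8 4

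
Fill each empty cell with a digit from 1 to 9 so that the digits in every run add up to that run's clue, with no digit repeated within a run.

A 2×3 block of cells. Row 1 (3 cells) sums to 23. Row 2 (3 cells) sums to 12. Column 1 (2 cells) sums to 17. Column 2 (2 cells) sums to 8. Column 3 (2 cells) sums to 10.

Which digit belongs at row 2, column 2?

2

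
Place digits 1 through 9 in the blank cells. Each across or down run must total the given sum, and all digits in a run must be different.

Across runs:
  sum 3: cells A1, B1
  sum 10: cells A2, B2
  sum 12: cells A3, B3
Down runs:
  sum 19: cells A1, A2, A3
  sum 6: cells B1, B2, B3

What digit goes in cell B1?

1

3 in 2 cells must be {1,2}; 6 in 3 cells must be {1,2,3}.
The 3 across and the 19 down share only 2, so A1 = 2.
B1 = 3 − 2 = 1 completes the 3 across.
Given what's placed, B3 must be 3 to fit the 12 across and 6 down.
B2 = 6 − 4 = 2 completes the 6 down.
A3 = 12 − 3 = 9 completes the 12 across.
A2 = 10 − 2 = 8 completes the 10 across.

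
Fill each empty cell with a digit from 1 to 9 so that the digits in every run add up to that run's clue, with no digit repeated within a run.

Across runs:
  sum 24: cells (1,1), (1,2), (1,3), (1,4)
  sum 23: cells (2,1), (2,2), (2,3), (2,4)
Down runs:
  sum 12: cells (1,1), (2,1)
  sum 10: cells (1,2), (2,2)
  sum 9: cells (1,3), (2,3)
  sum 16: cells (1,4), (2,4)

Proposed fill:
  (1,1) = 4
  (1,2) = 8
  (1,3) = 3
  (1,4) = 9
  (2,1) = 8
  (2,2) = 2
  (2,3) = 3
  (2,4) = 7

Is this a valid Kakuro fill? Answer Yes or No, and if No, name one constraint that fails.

No — the across run (2,1)–(2,4) sums to 20, not 23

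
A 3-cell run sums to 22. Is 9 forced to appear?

Every partition of 22 into 3 distinct digits includes 9: {5,8,9}, {6,7,9}.

Yes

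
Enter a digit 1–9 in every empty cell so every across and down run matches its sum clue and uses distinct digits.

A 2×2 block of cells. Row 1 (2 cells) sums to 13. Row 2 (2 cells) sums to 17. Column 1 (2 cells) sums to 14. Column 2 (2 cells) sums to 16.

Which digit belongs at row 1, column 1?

17 in 2 cells must be {8,9}; 16 in 2 cells must be {7,9}.
The 17 across and the 16 down share only 9, so (2,2) = 9.
(1,2) = 16 − 9 = 7 completes the 16 down.
(2,1) = 17 − 9 = 8 completes the 17 across.
(1,1) = 13 − 7 = 6 completes the 13 across.

6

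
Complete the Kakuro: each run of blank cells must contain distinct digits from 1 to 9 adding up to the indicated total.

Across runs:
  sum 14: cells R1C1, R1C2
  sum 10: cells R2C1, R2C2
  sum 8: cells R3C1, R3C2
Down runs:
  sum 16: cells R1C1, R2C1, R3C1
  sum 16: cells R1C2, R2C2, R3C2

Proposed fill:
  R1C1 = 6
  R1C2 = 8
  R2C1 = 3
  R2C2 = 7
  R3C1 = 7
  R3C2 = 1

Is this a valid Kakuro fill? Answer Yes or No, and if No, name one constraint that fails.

Yes

Across: 6+8=14; 3+7=10; 7+1=8. Down: 6+3+7=16; 8+7+1=16. No digit repeats within any run.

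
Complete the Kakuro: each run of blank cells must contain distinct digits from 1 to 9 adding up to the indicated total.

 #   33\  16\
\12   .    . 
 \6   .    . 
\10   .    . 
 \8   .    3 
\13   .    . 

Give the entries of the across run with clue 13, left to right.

16 in 5 cells must be {1,2,3,4,6}.
Given what's placed, R1C2 must be 4 to fit the 12 across and 16 down.
R4C1 = 8 − 3 = 5 completes the 8 across.
Given what's placed, R5C2 must be 6 to fit the 13 across and 16 down.
R1C1 = 12 − 4 = 8 completes the 12 across.
Given what's placed, R2C1 must be 4 to fit the 6 across and 33 down.
R2C2 = 6 − 4 = 2 completes the 6 across.
R3C2 = 16 − 15 = 1 completes the 16 down.
R5C1 = 13 − 6 = 7 completes the 13 across.

7 6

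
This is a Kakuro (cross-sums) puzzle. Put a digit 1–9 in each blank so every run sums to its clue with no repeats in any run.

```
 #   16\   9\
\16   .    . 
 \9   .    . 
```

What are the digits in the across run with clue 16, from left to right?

16 in 2 cells must be {7,9}.
The 16 across and the 9 down share only 7, so R1C2 = 7.
The 9 across and the 16 down share only 7, so R2C1 = 7.
R2C2 = 9 − 7 = 2 completes the 9 across.
R1C1 = 16 − 7 = 9 completes the 16 across.

9 7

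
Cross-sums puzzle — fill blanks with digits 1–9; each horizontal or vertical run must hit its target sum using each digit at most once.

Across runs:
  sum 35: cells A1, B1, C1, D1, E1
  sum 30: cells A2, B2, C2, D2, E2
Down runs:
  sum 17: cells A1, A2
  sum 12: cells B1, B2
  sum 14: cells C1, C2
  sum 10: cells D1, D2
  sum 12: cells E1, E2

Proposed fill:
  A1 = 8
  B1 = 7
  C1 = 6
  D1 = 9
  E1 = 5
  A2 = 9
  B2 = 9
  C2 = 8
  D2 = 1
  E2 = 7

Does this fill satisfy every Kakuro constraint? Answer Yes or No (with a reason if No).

No — the across run A2–E2 sums to 34, not 30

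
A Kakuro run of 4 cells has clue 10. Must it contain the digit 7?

The only way to make 10 from 4 distinct digits is {1,2,3,4}, which does not contain 7.

No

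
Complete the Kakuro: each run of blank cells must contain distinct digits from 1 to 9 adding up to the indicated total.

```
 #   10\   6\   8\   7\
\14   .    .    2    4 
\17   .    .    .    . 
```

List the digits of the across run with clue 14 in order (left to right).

3 5 2 4

R2C3 = 8 − 2 = 6 completes the 8 down.
R2C4 = 7 − 4 = 3 completes the 7 down.
R2C2 = 1: the only remaining digit allowed by both the 17 across and the 6 down.
R1C2 = 6 − 1 = 5 completes the 6 down.
R2C1 = 17 − 10 = 7 completes the 17 across.
R1C1 = 14 − 11 = 3 completes the 14 across.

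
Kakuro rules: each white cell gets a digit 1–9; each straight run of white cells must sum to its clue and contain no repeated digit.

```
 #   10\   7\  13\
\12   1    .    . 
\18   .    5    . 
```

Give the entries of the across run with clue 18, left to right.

9 5 4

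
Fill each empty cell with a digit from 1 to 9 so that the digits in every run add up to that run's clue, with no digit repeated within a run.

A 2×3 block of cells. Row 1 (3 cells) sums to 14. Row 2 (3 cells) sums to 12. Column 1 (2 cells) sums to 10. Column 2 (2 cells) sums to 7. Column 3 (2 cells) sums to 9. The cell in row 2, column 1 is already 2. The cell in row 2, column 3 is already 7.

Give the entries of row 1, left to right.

8 4 2

(1,1) = 10 − 2 = 8 completes the 10 down.
(1,3) = 9 − 7 = 2 completes the 9 down.
(2,2) = 12 − 9 = 3 completes the 12 across.
(1,2) = 14 − 10 = 4 completes the 14 across.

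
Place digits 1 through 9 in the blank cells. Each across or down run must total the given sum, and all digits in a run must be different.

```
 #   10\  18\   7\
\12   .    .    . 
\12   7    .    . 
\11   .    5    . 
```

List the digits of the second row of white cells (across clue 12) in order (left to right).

7 4 1

7 in 3 cells must be {1,2,4}.
R2C2 = 4: the only remaining digit allowed by both the 12 across and the 18 down.
R2C3 = 12 − 11 = 1 completes the 12 across.
Given what's placed, R3C1 must be 2 to fit the 11 across and 10 down.
R3C3 = 11 − 7 = 4 completes the 11 across.
R1C1 = 10 − 9 = 1 completes the 10 down.
R1C2 = 18 − 9 = 9 completes the 18 down.
R1C3 = 12 − 10 = 2 completes the 12 across.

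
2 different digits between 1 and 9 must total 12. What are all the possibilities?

{3,9}; {4,8}; {5,7}

2 distinct digits from 1–9 sum between 3 and 17.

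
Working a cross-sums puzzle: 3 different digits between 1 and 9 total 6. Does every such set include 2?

Yes

The only way to make 6 from 3 distinct digits is {1,2,3}, which contains 2.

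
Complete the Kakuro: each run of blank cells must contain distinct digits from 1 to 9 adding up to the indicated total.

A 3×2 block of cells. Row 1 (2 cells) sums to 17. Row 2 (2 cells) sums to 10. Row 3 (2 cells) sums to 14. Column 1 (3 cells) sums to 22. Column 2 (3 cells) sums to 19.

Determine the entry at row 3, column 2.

9

17 in 2 cells must be {8,9}.
Nothing is forced directly, so branch on (1,1), whose candidates are 8 or 9. If (1,1) = 8: that forces (1,2) = 9, (2,1) = 9, after which (2,2) would have to be in {1} for the 10 across but in {2,3,4,6,7,8} for the 19 down — contradiction. So (1,1) = 9.
(1,2) = 17 − 9 = 8 completes the 17 across.
Nothing is forced directly, so branch on (2,1), whose candidates are 6 or 7 or 8. If (2,1) = 6: that forces (2,2) = 4, after which (3,1) would have to be in {5,6,8,9} for the 14 across but in {7} for the 22 down — contradiction. If (2,1) = 7: then (2,2) would have to be in {3} for the 10 across but in {2,4,5,6,7,9} for the 19 down — contradiction. So (2,1) = 8.
(2,2) = 10 − 8 = 2 completes the 10 across.
(3,1) = 22 − 17 = 5 completes the 22 down.
(3,2) = 14 − 5 = 9 completes the 14 across.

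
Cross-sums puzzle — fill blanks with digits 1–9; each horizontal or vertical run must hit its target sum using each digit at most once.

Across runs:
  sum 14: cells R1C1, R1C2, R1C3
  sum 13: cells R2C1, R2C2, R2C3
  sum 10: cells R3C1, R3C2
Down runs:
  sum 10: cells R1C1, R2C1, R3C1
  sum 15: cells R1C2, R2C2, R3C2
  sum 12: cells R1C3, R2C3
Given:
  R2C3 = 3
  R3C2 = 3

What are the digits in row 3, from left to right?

7, 3

R1C3 = 12 − 3 = 9 completes the 12 down.
R3C1 = 10 − 3 = 7 completes the 10 across.
R1C2 = 4: the only remaining digit allowed by both the 14 across and the 15 down.
R2C2 = 15 − 7 = 8 completes the 15 down.
R1C1 = 14 − 13 = 1 completes the 14 across.
R2C1 = 13 − 11 = 2 completes the 13 across.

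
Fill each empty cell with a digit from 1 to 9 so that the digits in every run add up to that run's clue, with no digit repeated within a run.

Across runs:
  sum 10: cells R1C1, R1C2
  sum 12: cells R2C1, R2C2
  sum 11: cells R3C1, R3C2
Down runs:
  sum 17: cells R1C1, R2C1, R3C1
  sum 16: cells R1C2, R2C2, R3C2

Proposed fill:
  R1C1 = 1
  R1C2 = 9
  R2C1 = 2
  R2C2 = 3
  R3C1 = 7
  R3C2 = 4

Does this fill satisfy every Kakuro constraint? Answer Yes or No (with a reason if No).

No — the down run R1C1–R3C1 sums to 10, not 17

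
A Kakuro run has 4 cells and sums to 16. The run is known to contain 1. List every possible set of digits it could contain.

{1,2,4,9}; {1,2,5,8}; {1,2,6,7}; {1,3,4,8}; {1,3,5,7}; {1,4,5,6}

4 distinct digits from 1–9 sum between 10 and 30.
Keeping only sets containing 1.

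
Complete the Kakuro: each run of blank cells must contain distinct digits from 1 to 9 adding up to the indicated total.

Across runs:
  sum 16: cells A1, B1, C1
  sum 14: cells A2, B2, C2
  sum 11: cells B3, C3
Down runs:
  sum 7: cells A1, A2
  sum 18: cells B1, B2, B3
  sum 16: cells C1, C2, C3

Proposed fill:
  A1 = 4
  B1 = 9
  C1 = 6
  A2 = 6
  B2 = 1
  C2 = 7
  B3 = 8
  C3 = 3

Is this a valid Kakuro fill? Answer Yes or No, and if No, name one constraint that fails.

No — the down run A1–A2 sums to 10, not 7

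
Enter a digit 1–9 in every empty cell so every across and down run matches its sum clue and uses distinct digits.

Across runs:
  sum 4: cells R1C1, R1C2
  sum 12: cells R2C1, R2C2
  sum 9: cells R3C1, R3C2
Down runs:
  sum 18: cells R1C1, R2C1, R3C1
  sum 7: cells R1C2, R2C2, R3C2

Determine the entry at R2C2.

4 in 2 cells must be {1,3}; 7 in 3 cells must be {1,2,4}.
The 4 across and the 7 down share only 1, so R1C2 = 1.
Given what's placed, R2C2 must be 4 to fit the 12 across and 7 down.
R3C2 = 7 − 5 = 2 completes the 7 down.
R1C1 = 4 − 1 = 3 completes the 4 across.
R2C1 = 12 − 4 = 8 completes the 12 across.
R3C1 = 9 − 2 = 7 completes the 9 across.

4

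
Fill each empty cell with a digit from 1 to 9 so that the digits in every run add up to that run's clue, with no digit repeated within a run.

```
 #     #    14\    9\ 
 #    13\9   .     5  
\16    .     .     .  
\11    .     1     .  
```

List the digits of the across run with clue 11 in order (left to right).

7 1 3

R1C2 = 9 − 5 = 4 completes the 9 across.
R2C2 = 14 − 5 = 9 completes the 14 down.
R3C3 = 3: the only remaining digit allowed by both the 11 across and the 9 down.
R2C3 = 9 − 8 = 1 completes the 9 down.
R3C1 = 11 − 4 = 7 completes the 11 across.
R2C1 = 16 − 10 = 6 completes the 16 across.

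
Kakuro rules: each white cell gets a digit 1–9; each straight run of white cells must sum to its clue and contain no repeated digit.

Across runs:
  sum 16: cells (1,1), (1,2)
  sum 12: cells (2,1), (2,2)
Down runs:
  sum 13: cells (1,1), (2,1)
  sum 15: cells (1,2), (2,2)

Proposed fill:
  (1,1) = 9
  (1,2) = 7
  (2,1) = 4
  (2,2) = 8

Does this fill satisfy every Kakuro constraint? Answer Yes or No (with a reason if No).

Across: 9+7=16; 4+8=12. Down: 9+4=13; 7+8=15. No digit repeats within any run.

Yes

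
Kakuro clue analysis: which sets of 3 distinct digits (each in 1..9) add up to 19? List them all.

{2,8,9}; {3,7,9}; {4,6,9}; {4,7,8}; {5,6,8}

3 distinct digits from 1–9 sum between 6 and 24.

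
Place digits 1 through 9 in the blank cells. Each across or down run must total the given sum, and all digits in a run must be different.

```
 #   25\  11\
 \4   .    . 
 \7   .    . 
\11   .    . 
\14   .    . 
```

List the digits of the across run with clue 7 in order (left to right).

5 2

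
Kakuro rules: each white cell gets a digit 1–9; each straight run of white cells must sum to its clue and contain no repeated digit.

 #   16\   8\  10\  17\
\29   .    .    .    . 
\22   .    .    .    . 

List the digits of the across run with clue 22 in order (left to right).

9 3 2 8

29 in 4 cells must be {5,7,8,9}; 16 in 2 cells must be {7,9}; 17 in 2 cells must be {8,9}.
Nothing is forced directly, so branch on R1C2, whose candidates are 5 or 7. If R1C2 = 7: that forces R1C1 = 9, R1C3 = 8, after which R1C4 would have to be in {5} for the 29 across but in {8,9} for the 17 down — contradiction. So R1C2 = 5.
R2C2 = 8 − 5 = 3 completes the 8 down.
Nothing is forced directly, so branch on R1C4, whose candidates are 8 or 9. If R1C4 = 8: that forces R2C4 = 9, after which R2C1 would have to be in {2,4,6,8} for the 22 across but in {7,9} for the 16 down — contradiction. So R1C4 = 9.
R1C1 = 7: the only remaining digit allowed by both the 29 across and the 16 down.
R1C3 = 29 − 21 = 8 completes the 29 across.
R2C1 = 16 − 7 = 9 completes the 16 down.
R2C3 = 10 − 8 = 2 completes the 10 down.
R2C4 = 22 − 14 = 8 completes the 22 across.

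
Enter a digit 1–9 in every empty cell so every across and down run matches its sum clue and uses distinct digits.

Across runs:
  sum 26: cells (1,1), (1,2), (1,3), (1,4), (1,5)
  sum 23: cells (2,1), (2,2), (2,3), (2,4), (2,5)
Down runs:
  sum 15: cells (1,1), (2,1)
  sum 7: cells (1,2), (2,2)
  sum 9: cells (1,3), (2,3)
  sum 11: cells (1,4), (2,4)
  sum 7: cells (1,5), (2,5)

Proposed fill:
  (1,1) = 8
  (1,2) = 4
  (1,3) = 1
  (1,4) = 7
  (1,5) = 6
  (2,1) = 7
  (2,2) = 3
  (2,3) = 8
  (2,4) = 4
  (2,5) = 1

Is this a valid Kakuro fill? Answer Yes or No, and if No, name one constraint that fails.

Yes

Across: 8+4+1+7+6=26; 7+3+8+4+1=23. Down: 8+7=15; 4+3=7; 1+8=9; 7+4=11; 6+1=7. No digit repeats within any run.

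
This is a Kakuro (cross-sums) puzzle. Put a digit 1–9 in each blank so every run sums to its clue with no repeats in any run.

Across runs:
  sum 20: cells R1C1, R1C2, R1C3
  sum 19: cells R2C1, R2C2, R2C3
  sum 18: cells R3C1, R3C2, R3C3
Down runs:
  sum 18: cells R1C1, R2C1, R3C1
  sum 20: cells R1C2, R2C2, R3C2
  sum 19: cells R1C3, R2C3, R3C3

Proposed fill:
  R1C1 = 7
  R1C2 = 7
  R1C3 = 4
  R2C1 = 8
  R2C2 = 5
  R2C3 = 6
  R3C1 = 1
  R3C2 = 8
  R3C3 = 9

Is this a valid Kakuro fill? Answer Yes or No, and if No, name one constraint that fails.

No — the down run R1C1–R3C1 sums to 16, not 18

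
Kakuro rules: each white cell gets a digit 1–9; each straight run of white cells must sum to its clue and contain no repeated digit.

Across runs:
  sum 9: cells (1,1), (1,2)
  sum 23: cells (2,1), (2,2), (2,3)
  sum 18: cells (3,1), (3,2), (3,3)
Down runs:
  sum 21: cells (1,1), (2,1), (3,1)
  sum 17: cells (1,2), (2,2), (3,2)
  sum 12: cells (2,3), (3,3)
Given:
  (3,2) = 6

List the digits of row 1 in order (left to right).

7, 2

23 in 3 cells must be {6,8,9}.
No cell is forced outright now. (2,2) can only be 8 or 9 (the digits allowed by both its 23 across and its 17 down). If (2,2) = 8: that forces (1,2) = 3, (2,3) = 9, (3,3) = 3, (1,1) = 6, after which (2,1) would have to be in {6} for the 23 across but in {7,8} for the 21 down — contradiction. So (2,2) = 9.
(1,2) = 17 − 15 = 2 completes the 17 down.
Given what's placed, (2,3) must be 8 to fit the 23 across and 12 down.
(3,3) = 12 − 8 = 4 completes the 12 down.
(1,1) = 9 − 2 = 7 completes the 9 across.
(2,1) = 23 − 17 = 6 completes the 23 across.
(3,1) = 18 − 10 = 8 completes the 18 across.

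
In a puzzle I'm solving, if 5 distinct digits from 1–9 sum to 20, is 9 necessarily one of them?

No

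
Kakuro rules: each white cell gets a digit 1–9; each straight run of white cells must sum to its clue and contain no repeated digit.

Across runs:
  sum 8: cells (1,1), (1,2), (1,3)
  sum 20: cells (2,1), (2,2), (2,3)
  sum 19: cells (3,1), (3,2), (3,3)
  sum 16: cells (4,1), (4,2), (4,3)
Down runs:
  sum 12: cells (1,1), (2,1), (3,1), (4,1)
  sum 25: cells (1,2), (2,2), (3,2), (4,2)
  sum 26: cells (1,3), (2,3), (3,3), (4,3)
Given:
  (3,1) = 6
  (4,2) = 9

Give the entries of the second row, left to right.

Given what's placed, (2,1) must be 3 to fit the 20 across and 12 down.
Given what's placed, (2,2) must be 8 to fit the 20 across and 25 down.
(2,3) = 20 − 11 = 9 completes the 20 across.

3 8 9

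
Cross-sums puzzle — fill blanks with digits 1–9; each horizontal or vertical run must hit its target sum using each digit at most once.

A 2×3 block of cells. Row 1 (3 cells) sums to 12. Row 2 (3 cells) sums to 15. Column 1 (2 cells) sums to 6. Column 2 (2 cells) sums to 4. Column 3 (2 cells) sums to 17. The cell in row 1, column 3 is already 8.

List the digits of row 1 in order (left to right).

1 3 8

4 in 2 cells must be {1,3}; 17 in 2 cells must be {8,9}.
Given what's placed, (1,1) must be 1 to fit the 12 across and 6 down.
(1,2) = 12 − 9 = 3 completes the 12 across.
(2,1) = 6 − 1 = 5 completes the 6 down.
(2,2) = 4 − 3 = 1 completes the 4 down.
(2,3) = 15 − 6 = 9 completes the 15 across.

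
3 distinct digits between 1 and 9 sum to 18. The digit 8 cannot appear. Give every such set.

3 distinct digits from 1–9 sum between 6 and 24.
Dropping sets that contain 8.

{2,7,9}; {3,6,9}; {4,5,9}; {5,6,7}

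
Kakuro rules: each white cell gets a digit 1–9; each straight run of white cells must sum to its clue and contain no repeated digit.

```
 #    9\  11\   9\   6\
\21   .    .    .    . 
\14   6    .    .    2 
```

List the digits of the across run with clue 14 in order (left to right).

6 5 1 2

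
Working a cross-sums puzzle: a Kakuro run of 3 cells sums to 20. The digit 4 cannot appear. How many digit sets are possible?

3 distinct digits from 1–9 sum between 6 and 24.
Dropping sets that contain 4.
Enumerating: {3,8,9}, {5,6,9}, {5,7,8}.

3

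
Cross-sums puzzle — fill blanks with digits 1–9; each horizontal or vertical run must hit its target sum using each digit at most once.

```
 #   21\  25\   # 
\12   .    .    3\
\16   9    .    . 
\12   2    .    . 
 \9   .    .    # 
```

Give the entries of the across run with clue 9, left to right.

6 3

3 in 2 cells must be {1,2}.
R3C3 = 1: the only remaining digit allowed by both the 12 across and the 3 down.
R2C3 = 3 − 1 = 2 completes the 3 down.
R3C2 = 12 − 3 = 9 completes the 12 across.
R2C2 = 16 − 11 = 5 completes the 16 across.
No cell is forced outright now. R1C1 can only be 3 or 4 or 7 (the digits allowed by both its 12 across and its 21 down). If R1C1 = 3: then R1C2 would have to be in {9} for the 12 across but in {3,4,7,8} for the 25 down — contradiction. If R1C1 = 7: then R1C2 would have to be in {5} for the 12 across but in {3,4,7,8} for the 25 down — contradiction. So R1C1 = 4.
R1C2 = 12 − 4 = 8 completes the 12 across.
R4C1 = 21 − 15 = 6 completes the 21 down.
R4C2 = 9 − 6 = 3 completes the 9 across.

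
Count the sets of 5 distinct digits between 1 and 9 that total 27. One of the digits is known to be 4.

6

5 distinct digits from 1–9 sum between 15 and 35.
Keeping only sets containing 4.
Enumerating: {1,4,5,8,9}, {1,4,6,7,9}, {2,4,5,7,9}, {2,4,6,7,8}, {3,4,5,6,9}, {3,4,5,7,8}.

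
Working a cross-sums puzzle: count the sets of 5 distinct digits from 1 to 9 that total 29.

8

5 distinct digits from 1–9 sum between 15 and 35.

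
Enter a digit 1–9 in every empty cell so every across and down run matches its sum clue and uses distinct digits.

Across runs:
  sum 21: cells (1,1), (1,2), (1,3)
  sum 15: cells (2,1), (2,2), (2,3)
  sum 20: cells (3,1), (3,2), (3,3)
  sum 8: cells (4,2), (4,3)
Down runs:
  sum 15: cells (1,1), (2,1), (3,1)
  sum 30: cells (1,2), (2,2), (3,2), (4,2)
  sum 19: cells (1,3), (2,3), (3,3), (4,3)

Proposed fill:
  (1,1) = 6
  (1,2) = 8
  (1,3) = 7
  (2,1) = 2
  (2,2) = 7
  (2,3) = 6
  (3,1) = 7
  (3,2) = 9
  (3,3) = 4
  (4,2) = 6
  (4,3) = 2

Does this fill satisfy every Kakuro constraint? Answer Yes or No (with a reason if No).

Yes

Across: 6+8+7=21; 2+7+6=15; 7+9+4=20; 6+2=8. Down: 6+2+7=15; 8+7+9+6=30; 7+6+4+2=19. No digit repeats within any run.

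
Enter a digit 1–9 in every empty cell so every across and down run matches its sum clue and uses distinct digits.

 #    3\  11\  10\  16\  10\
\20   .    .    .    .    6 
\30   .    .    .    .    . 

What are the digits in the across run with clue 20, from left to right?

3 in 2 cells must be {1,2}; 16 in 2 cells must be {7,9}.
Given what's placed, R1C4 must be 7 to fit the 20 across and 16 down.
R2C4 = 16 − 7 = 9 completes the 16 down.
R2C5 = 10 − 6 = 4 completes the 10 down.
R2C1 = 2: the only remaining digit allowed by both the 30 across and the 3 down.
R1C1 = 3 − 2 = 1 completes the 3 down.
Nothing is forced directly, so branch on R2C2, whose candidates are 7 or 8. If R2C2 = 8: then R1C2 would have to be in {2,4} for the 20 across but in {3} for the 11 down — contradiction. So R2C2 = 7.
R1C2 = 11 − 7 = 4 completes the 11 down.
R1C3 = 20 − 18 = 2 completes the 20 across.

1 4 2 7 6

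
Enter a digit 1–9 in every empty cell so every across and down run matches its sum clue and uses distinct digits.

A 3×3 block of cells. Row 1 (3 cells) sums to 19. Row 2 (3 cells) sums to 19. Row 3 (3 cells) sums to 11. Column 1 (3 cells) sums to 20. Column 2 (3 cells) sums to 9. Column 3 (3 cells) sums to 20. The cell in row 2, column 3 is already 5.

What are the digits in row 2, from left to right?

(2,2) = 6: the only remaining digit allowed by both the 19 across and the 9 down.
(1,2) = 2: the only remaining digit allowed by both the 19 across and the 9 down.
(2,1) = 19 − 11 = 8 completes the 19 across.
(3,2) = 9 − 8 = 1 completes the 9 down.
Given what's placed, (1,1) must be 9 to fit the 19 across and 20 down.
(1,3) = 19 − 11 = 8 completes the 19 across.
(3,1) = 20 − 17 = 3 completes the 20 down.
(3,3) = 11 − 4 = 7 completes the 11 across.

8 6 5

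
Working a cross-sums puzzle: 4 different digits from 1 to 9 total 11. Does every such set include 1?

Yes

The only way to make 11 from 4 distinct digits is {1,2,3,5}, which contains 1.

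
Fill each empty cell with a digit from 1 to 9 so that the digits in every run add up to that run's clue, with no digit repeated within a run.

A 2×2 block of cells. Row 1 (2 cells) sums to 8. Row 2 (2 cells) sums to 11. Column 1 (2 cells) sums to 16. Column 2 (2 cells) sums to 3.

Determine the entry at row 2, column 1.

9

16 in 2 cells must be {7,9}; 3 in 2 cells must be {1,2}.
The 8 across and the 16 down share only 7, so (1,1) = 7.
(1,2) = 8 − 7 = 1 completes the 8 across.
(2,1) = 16 − 7 = 9 completes the 16 down.
(2,2) = 11 − 9 = 2 completes the 11 across.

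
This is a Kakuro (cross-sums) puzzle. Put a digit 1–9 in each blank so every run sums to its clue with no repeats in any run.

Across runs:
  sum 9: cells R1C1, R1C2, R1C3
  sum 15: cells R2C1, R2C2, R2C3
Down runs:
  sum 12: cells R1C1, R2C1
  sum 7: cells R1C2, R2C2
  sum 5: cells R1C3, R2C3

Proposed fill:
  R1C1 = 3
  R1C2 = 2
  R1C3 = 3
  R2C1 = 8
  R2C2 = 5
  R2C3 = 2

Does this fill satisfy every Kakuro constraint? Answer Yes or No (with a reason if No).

No — the across run R1C1–R1C3 sums to 8, not 9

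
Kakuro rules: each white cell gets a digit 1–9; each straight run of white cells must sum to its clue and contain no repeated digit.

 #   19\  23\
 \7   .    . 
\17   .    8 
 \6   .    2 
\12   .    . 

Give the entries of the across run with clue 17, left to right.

9 8

17 in 2 cells must be {8,9}.
R2C1 = 17 − 8 = 9 completes the 17 across.
R3C1 = 6 − 2 = 4 completes the 6 across.
Given what's placed, R4C1 must be 5 to fit the 12 across and 19 down.
R4C2 = 12 − 5 = 7 completes the 12 across.
R1C1 = 19 − 18 = 1 completes the 19 down.
R1C2 = 7 − 1 = 6 completes the 7 across.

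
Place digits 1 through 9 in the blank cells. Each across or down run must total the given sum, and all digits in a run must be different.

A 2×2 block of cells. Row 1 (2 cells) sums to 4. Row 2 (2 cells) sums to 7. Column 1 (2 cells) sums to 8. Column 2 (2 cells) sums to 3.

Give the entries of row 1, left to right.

3 1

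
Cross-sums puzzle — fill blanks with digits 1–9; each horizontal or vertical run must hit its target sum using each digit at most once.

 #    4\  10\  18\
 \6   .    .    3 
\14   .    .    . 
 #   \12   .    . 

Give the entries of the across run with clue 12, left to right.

3 9

6 in 3 cells must be {1,2,3}; 4 in 2 cells must be {1,3}.
R1C1 = 1: the only remaining digit allowed by both the 6 across and the 4 down.
R1C2 = 6 − 4 = 2 completes the 6 across.
R2C1 = 4 − 1 = 3 completes the 4 down.
Nothing is forced directly, so branch on R2C2, whose candidates are 5 or 7. If R2C2 = 7: then R2C3 would have to be in {4} for the 14 across but in {6,7,8,9} for the 18 down — contradiction. So R2C2 = 5.
R2C3 = 14 − 8 = 6 completes the 14 across.
R3C2 = 10 − 7 = 3 completes the 10 down.
R3C3 = 12 − 3 = 9 completes the 12 across.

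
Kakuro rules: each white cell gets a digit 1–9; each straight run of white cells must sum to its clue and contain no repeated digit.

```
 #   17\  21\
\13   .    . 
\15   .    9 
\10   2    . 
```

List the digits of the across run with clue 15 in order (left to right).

R2C1 = 15 − 9 = 6 completes the 15 across.
R3C2 = 10 − 2 = 8 completes the 10 across.
R1C1 = 17 − 8 = 9 completes the 17 down.
R1C2 = 13 − 9 = 4 completes the 13 across.

6, 9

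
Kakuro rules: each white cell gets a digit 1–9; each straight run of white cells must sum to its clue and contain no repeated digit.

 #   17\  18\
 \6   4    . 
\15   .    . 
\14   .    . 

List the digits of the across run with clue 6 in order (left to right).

R1C2 = 6 − 4 = 2 completes the 6 across.
R3C2 = 9: the only remaining digit allowed by both the 14 across and the 18 down.
R2C2 = 18 − 11 = 7 completes the 18 down.
R3C1 = 14 − 9 = 5 completes the 14 across.
R2C1 = 15 − 7 = 8 completes the 15 across.

4, 2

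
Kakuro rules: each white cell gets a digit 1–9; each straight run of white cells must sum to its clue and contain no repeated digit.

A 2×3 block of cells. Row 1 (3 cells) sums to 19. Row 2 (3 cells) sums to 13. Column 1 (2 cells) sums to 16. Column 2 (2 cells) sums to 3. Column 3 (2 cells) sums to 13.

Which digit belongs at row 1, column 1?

9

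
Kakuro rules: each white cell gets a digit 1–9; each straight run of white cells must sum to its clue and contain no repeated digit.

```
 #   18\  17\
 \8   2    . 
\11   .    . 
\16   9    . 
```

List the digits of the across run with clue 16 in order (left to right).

9 7

16 in 2 cells must be {7,9}.
R1C2 = 8 − 2 = 6 completes the 8 across.
R2C1 = 18 − 11 = 7 completes the 18 down.
R2C2 = 11 − 7 = 4 completes the 11 across.
R3C2 = 16 − 9 = 7 completes the 16 across.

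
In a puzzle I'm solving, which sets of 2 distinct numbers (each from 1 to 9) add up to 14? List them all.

{5,9}; {6,8}

2 distinct digits from 1–9 sum between 3 and 17.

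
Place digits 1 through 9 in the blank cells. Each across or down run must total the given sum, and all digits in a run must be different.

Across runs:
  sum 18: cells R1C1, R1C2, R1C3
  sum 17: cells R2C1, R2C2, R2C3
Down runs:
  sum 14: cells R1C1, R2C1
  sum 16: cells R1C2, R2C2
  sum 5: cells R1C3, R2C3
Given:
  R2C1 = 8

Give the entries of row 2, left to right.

8, 7, 2

16 in 2 cells must be {7,9}.
R1C1 = 14 − 8 = 6 completes the 14 down.
Given what's placed, R2C2 must be 7 to fit the 17 across and 16 down.
R2C3 = 17 − 15 = 2 completes the 17 across.
R1C2 = 16 − 7 = 9 completes the 16 down.
R1C3 = 18 − 15 = 3 completes the 18 across.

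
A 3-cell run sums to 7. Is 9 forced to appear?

No

The only way to make 7 from 3 distinct digits is {1,2,4}, which does not contain 9.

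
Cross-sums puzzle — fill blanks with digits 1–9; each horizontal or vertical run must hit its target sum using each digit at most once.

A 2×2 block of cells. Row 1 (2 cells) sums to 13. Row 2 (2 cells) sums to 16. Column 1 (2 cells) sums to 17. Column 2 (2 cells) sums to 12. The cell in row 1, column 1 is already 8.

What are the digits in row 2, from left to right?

9 7

16 in 2 cells must be {7,9}; 17 in 2 cells must be {8,9}.
(1,2) = 13 − 8 = 5 completes the 13 across.
(2,1) = 17 − 8 = 9 completes the 17 down.
(2,2) = 16 − 9 = 7 completes the 16 across.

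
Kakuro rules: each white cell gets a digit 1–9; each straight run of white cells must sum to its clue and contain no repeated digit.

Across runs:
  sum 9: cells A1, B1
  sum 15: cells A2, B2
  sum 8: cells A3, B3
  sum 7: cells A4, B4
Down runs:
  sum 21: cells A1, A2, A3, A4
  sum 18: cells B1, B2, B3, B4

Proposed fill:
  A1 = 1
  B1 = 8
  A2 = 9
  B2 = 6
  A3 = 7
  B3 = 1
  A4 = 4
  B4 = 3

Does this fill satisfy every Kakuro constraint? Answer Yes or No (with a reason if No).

Across: 1+8=9; 9+6=15; 7+1=8; 4+3=7. Down: 1+9+7+4=21; 8+6+1+3=18. No digit repeats within any run.

Yes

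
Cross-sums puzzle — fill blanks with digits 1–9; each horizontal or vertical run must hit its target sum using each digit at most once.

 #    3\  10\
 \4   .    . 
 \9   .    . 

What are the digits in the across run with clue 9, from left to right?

4 in 2 cells must be {1,3}; 3 in 2 cells must be {1,2}.
The 4 across and the 3 down share only 1, so R1C1 = 1.
R1C2 = 4 − 1 = 3 completes the 4 across.
R2C1 = 3 − 1 = 2 completes the 3 down.
R2C2 = 9 − 2 = 7 completes the 9 across.

2 7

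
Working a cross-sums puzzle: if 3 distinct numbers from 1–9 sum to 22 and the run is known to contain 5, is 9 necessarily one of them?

Yes

The only way to make 22 from 3 distinct digits under that restriction is {5,8,9}, which contains 9.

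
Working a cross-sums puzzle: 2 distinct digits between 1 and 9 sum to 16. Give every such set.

2 distinct digits from 1–9 sum between 3 and 17.
Only one set works: {7,9}.

{7,9}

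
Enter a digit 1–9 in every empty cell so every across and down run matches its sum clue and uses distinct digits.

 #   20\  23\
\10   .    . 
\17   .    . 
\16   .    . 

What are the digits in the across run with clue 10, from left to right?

4, 6

17 in 2 cells must be {8,9}; 16 in 2 cells must be {7,9}; 23 in 3 cells must be {6,8,9}.
The 16 across and the 23 down share only 9, so R3C2 = 9.
Given what's placed, R2C2 must be 8 to fit the 17 across and 23 down.
R3C1 = 16 − 9 = 7 completes the 16 across.
R1C2 = 23 − 17 = 6 completes the 23 down.
R2C1 = 17 − 8 = 9 completes the 17 across.
R1C1 = 10 − 6 = 4 completes the 10 across.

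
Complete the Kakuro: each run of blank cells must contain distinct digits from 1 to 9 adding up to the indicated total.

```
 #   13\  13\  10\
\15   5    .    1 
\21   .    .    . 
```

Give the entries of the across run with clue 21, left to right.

8 4 9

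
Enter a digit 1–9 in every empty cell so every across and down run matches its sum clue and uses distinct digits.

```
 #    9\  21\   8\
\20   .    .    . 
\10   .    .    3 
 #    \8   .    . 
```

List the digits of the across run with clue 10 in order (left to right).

Given what's placed, R1C3 must be 4 to fit the 20 across and 8 down.
R3C3 = 8 − 7 = 1 completes the 8 down.
R1C1 = 7: the only remaining digit allowed by both the 20 across and the 9 down.
R1C2 = 20 − 11 = 9 completes the 20 across.
R2C1 = 9 − 7 = 2 completes the 9 down.
R2C2 = 10 − 5 = 5 completes the 10 across.
R3C2 = 8 − 1 = 7 completes the 8 across.

2, 5, 3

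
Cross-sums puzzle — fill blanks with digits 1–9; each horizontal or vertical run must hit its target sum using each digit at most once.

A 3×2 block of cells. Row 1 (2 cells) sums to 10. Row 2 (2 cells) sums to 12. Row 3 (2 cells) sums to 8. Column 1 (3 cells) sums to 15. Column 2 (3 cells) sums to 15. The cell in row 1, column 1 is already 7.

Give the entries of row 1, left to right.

(1,2) = 10 − 7 = 3 completes the 10 across.
Nothing is forced directly, so branch on (2,1), whose candidates are 3 or 5. If (2,1) = 3: then (2,2) would have to be in {9} for the 12 across but in {4,5,7,8} for the 15 down — contradiction. So (2,1) = 5.
(2,2) = 12 − 5 = 7 completes the 12 across.
(3,1) = 15 − 12 = 3 completes the 15 down.
(3,2) = 8 − 3 = 5 completes the 8 across.

7 3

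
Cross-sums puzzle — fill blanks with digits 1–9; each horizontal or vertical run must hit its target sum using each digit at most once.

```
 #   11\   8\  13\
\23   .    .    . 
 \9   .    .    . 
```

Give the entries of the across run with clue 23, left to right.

23 in 3 cells must be {6,8,9}.
The 23 across and the 8 down share only 6, so R1C2 = 6.
R2C2 = 8 − 6 = 2 completes the 8 down.
Nothing is forced directly, so branch on R2C3, whose candidates are 4 or 6. If R2C3 = 6: then R1C3 would have to be in {8,9} for the 23 across but in {7} for the 13 down — contradiction. So R2C3 = 4.
R1C3 = 13 − 4 = 9 completes the 13 down.
R2C1 = 9 − 6 = 3 completes the 9 across.
R1C1 = 23 − 15 = 8 completes the 23 across.

8 6 9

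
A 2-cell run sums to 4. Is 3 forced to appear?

The only way to make 4 from 2 distinct digits is {1,3}, which contains 3.

Yes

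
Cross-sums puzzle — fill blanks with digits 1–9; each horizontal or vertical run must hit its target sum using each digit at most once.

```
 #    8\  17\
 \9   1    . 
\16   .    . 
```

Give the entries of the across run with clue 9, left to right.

16 in 2 cells must be {7,9}; 17 in 2 cells must be {8,9}.
R1C2 = 9 − 1 = 8 completes the 9 across.
R2C1 = 8 − 1 = 7 completes the 8 down.
R2C2 = 16 − 7 = 9 completes the 16 across.

1, 8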